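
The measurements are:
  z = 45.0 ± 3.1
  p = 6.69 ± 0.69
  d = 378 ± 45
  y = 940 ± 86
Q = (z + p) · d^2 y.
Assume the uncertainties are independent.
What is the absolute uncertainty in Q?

Let u = z + p = 51.7. δu = √(δz² + δp²) = √(9.61 + 0.476) = 3.18, so δu/u = 0.0614.
Q is then a monomial in u, d, y:
δQ/Q = √((δu/u)² + (2·δd/d)² + (1·δy/y)²) = √(0.00377 + 0.0567 + 0.00837) = 0.262
Q = 6.94e+09, so δQ = 0.262 × 6.94e+09 = 1.82e+09.

1.82e+09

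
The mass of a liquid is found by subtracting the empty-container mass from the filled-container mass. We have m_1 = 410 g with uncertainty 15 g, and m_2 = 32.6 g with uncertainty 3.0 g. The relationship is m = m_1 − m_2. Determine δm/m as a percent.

4.05%

Sums and differences: (δm)² = Σ (cᵢ δxᵢ)².
  (δm_1)² = 225;  (δm_2)² = 9.00
δm = √(234) = 15.3 g
m = 377 g, so δm/m = 15.3/377 = 0.0405.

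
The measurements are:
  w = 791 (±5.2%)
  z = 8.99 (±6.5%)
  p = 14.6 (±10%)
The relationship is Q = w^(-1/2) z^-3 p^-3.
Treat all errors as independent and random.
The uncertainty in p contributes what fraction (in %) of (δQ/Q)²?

69.9%

(δQ/Q)² = (−½·δw/w)² + (-3·δz/z)² + (-3·δp/p)²
  w term: (-0.5×0.0520)² = 0.000676
  z term: (-3×0.0650)² = 0.0380
  p term: (-3×0.100)² = 0.0900
Total = 0.129. Share from p = 0.0900/0.129 = 0.699.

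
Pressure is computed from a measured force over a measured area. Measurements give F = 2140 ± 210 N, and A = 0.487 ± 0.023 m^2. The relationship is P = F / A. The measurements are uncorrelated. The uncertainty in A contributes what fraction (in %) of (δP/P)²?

18.8%

(δP/P)² = (1·δF/F)² + (-1·δA/A)²
  F term: (1×0.0981)² = 0.00963
  A term: (-1×0.0472)² = 0.00223
Total = 0.0119. Share from A = 0.00223/0.0119 = 0.188.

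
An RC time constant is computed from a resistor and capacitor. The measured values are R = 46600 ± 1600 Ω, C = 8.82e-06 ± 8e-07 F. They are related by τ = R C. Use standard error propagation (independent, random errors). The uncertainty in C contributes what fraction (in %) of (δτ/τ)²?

87.5%

(δτ/τ)² = (1·δR/R)² + (1·δC/C)²
  R term: (1×0.0343)² = 0.00118
  C term: (1×0.0907)² = 0.00823
Total = 0.00941. Share from C = 0.00823/0.00941 = 0.875.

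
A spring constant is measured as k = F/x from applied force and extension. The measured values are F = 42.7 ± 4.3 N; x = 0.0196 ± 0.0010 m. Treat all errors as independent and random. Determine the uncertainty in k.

Products/powers → add relative errors in quadrature, weighted by exponent:
  (1·δF/F)² = (1×0.101)² = 0.0101;  (-1·δx/x)² = (-1×0.0510)² = 0.00260
δk/k = √(0.0127) = 0.113
k = 2180 N/m, so δk = 0.113 × 2180 = 246 N/m.

246 N/m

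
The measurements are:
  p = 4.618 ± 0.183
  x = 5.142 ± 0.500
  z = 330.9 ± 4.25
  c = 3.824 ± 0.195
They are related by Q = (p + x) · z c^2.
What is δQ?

Let u = p + x = 9.760. δu = √(δp² + δx²) = √(0.0335 + 0.250) = 0.532, so δu/u = 0.0546.
Q is then a monomial in u, z, c:
δQ/Q = √((δu/u)² + (1·δz/z)² + (2·δc/c)²) = √(0.00298 + 0.000165 + 0.0104) = 0.116
Q = 47230, so δQ = 0.116 × 47230 = 5500.

5500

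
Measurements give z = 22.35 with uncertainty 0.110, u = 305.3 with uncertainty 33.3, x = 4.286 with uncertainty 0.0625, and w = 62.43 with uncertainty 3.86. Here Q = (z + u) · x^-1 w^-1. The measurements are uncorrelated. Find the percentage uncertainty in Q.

Let h = z + u = 327.7. δh = √(δz² + δu²) = √(0.0121 + 1110) = 33.3, so δh/h = 0.102.
Q is then a monomial in h, x, w:
δQ/Q = √((δh/h)² + (-1·δx/x)² + (-1·δw/w)²) = √(0.0103 + 0.000213 + 0.00382) = 0.120

12.0%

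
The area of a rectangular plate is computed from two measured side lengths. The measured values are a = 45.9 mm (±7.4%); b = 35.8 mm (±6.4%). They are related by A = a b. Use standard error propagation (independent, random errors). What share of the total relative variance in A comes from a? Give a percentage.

(δA/A)² = (1·δa/a)² + (1·δb/b)²
  a term: (1×0.0740)² = 0.00548
  b term: (1×0.0640)² = 0.00410
Total = 0.00957. Share from a = 0.00548/0.00957 = 0.572.

57.2%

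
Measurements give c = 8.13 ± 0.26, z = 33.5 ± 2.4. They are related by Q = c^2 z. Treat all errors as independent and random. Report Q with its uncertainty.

2210 ± 213

Q is a product of powers, so relative uncertainties combine in quadrature:
  (2·δc/c)² = (2×0.0320)² = 0.00409;  (1·δz/z)² = (1×0.0716)² = 0.00513
δQ/Q = √(0.00922) = 0.0960
Q = 2210, so δQ = 0.0960 × 2210 = 213.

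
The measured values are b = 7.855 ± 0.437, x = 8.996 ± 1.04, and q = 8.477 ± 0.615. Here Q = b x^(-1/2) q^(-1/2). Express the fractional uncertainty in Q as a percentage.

8.80%

Since Q is a product/quotient, work with relative uncertainties:
  (1·δb/b)² = (1×0.0556)² = 0.00310;  (−½·δx/x)² = (-0.5×0.116)² = 0.00334;  (−½·δq/q)² = (-0.5×0.0725)² = 0.00132
δQ/Q = √(0.00775) = 0.0880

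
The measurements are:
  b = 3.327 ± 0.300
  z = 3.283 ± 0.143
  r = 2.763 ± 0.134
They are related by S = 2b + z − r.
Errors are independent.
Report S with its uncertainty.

Each term contributes (cᵢ δxᵢ)² to (δS)²:
  (2·δb)² = 0.360;  (δz)² = 0.0204;  (δr)² = 0.0180
δS = √(0.398) = 0.631
S = 7.174.

7.174 ± 0.631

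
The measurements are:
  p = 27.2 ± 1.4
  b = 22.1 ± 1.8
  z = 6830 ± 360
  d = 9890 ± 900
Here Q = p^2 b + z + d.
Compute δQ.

Let w = p^2·b = 16400. δw/w = √((2·δp/p)² + (1·δb/b)²) = √(0.0106 + 0.00663) = 0.131, so δw = 2150.
Q = w + z + d: δQ = √(δw² + δz² + δd²) = √(4.61e+06 + 1.3e+05 + 8.1e+05) = 2350

2350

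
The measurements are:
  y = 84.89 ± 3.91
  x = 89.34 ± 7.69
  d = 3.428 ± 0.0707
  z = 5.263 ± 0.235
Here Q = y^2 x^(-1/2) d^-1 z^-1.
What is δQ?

Relative error in a monomial: (δQ/Q)² = Σ (nᵢ · δxᵢ/xᵢ)².
  (2·δy/y)² = (2×0.0461)² = 0.00849;  (−½·δx/x)² = (-0.5×0.0861)² = 0.00185;  (-1·δd/d)² = (-1×0.0206)² = 0.000425;  (-1·δz/z)² = (-1×0.0447)² = 0.00199
δQ/Q = √(0.0128) = 0.113
Q = 42.26, so δQ = 0.113 × 42.26 = 4.77.

4.77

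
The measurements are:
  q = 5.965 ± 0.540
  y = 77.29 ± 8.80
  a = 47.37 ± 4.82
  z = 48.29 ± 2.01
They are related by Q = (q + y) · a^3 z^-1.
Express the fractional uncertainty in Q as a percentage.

32.6%

Let u = q + y = 83.26. δu = √(δq² + δy²) = √(0.292 + 77.4) = 8.82, so δu/u = 0.106.
Q is then a monomial in u, a, z:
δQ/Q = √((δu/u)² + (3·δa/a)² + (-1·δz/z)²) = √(0.0112 + 0.0932 + 0.00173) = 0.326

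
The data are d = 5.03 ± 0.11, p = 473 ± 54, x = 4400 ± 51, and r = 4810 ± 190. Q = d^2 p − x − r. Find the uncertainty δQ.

1480

Let w = d^2·p = 12000. δw/w = √((2·δd/d)² + (1·δp/p)²) = √(0.00191 + 0.0130) = 0.122, so δw = 1460.
Q = w − x − r: δQ = √(δw² + δx² + δr²) = √(2.14e+06 + 2600 + 36100) = 1480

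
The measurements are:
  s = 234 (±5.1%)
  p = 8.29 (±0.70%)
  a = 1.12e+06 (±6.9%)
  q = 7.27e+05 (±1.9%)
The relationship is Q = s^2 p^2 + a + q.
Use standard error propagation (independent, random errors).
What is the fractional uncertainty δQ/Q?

0.0705

Let w = s^2·p^2 = 3.76e+06. δw/w = √((2·δs/s)² + (2·δp/p)²) = √(0.0104 + 0.000196) = 0.103, so δw = 3.87e+05.
Q = w + a + q: δQ = √(δw² + δa² + δq²) = √(1.5e+11 + 5.97e+09 + 1.91e+08) = 3.95e+05
Q = 5.61e+06, so δQ/Q = 3.95e+05/5.61e+06 = 0.0705.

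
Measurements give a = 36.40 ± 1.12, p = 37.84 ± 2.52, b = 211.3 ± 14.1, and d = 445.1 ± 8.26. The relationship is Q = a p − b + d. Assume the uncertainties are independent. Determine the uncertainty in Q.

102

Let w = a·p = 1377. δw/w = √((1·δa/a)² + (1·δp/p)²) = √(0.000947 + 0.00444) = 0.0734, so δw = 101.
Q = w − b + d: δQ = √(δw² + δb² + δd²) = √(10200 + 199 + 68.2) = 102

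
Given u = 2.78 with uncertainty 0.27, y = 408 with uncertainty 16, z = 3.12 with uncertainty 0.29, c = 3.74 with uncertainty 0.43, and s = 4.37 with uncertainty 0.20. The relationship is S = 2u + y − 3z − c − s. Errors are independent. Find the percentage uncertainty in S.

Each term contributes (cᵢ δxᵢ)² to (δS)²:
  (2·δu)² = 0.292;  (δy)² = 256;  (3·δz)² = 0.757;  (δc)² = 0.185;  (δs)² = 0.0400
δS = √(257) = 16.0
S = 396, so δS/S = 16.0/396 = 0.0405.

4.05%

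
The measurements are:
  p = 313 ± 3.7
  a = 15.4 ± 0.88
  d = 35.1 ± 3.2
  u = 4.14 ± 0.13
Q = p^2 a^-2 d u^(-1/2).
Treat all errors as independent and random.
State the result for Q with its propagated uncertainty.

For a monomial Q ∝ p^2, a^-2, d, u^(-1/2), fractional errors add in quadrature:
  (2·δp/p)² = (2×0.0118)² = 0.000559;  (-2·δa/a)² = (-2×0.0571)² = 0.0131;  (1·δd/d)² = (1×0.0912)² = 0.00831;  (−½·δu/u)² = (-0.5×0.0314)² = 0.000247
δQ/Q = √(0.0222) = 0.149
Q = 7130, so δQ = 0.149 × 7130 = 1060.

7130 ± 1060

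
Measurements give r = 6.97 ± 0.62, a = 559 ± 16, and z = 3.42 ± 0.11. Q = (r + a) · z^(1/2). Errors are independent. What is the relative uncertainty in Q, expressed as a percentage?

Let u = r + a = 566. δu = √(δr² + δa²) = √(0.384 + 256) = 16.0, so δu/u = 0.0283.
Q is then a monomial in u, z:
δQ/Q = √((δu/u)² + (½·δz/z)²) = √(0.000800 + 0.000259) = 0.0325

3.25%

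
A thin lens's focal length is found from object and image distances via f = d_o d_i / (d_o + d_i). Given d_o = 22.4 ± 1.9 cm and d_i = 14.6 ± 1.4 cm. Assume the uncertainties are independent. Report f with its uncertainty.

∂f/∂d_o = (d_i/(d_o+d_i))² = 0.156;  ∂f/∂d_i = (d_o/(d_o+d_i))² = 0.367
δf = √((∂f/∂d_o · δd_o)² + (∂f/∂d_i · δd_i)²) = √(0.0875 + 0.263) = 0.592 cm
f = 8.84 cm.

8.84 ± 0.592 cm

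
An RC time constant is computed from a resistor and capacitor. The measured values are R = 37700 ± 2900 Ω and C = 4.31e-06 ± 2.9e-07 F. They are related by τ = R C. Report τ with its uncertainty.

0.162 ± 0.0166 s

Each factor contributes (exponent × relative error)² to (δτ/τ)²:
  (1·δR/R)² = (1×0.0769)² = 0.00592;  (1·δC/C)² = (1×0.0673)² = 0.00453
δτ/τ = √(0.0104) = 0.102
τ = 0.162 s, so δτ = 0.102 × 0.162 = 0.0166 s.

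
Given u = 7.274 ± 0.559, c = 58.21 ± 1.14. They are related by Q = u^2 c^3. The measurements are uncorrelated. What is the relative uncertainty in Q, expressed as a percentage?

16.5%

Products/powers → add relative errors in quadrature, weighted by exponent:
  (2·δu/u)² = (2×0.0768)² = 0.0236;  (3·δc/c)² = (3×0.0196)² = 0.00345
δQ/Q = √(0.0271) = 0.165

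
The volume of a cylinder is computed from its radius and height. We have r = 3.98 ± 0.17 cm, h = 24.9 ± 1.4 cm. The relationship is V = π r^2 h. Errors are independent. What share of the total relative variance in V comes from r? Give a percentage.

69.8%

(δV/V)² = (2·δr/r)² + (1·δh/h)²
  r term: (2×0.0427)² = 0.00730
  h term: (1×0.0562)² = 0.00316
Total = 0.0105. Share from r = 0.00730/0.0105 = 0.698.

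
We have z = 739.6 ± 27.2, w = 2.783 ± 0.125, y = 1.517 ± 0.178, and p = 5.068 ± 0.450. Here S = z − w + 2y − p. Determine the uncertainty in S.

Sums and differences: (δS)² = Σ (cᵢ δxᵢ)².
  (δz)² = 740;  (δw)² = 0.0156;  (2·δy)² = 0.127;  (δp)² = 0.203
δS = √(740) = 27.2

27.2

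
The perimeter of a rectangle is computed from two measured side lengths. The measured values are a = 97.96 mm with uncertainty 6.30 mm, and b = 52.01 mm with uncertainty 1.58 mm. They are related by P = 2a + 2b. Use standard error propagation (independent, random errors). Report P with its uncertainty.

299.9 ± 13.0 mm

Each term contributes (cᵢ δxᵢ)² to (δP)²:
  (2·δa)² = 159;  (2·δb)² = 9.99
δP = √(169) = 13.0 mm
P = 299.9 mm.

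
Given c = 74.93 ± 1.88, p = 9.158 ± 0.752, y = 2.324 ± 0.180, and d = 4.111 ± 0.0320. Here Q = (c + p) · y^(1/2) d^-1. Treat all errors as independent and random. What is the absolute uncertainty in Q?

Let u = c + p = 84.09. δu = √(δc² + δp²) = √(3.53 + 0.566) = 2.02, so δu/u = 0.0241.
Q is then a monomial in u, y, d:
δQ/Q = √((δu/u)² + (½·δy/y)² + (-1·δd/d)²) = √(0.000580 + 0.00150 + 6.06e-05) = 0.0463
Q = 31.18, so δQ = 0.0463 × 31.18 = 1.44.

1.44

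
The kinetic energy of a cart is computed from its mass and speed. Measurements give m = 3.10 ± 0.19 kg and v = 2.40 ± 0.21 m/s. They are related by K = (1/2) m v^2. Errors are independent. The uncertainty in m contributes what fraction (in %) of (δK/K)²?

(δK/K)² = (1·δm/m)² + (2·δv/v)²
  m term: (1×0.0613)² = 0.00376
  v term: (2×0.0875)² = 0.0306
Total = 0.0344. Share from m = 0.00376/0.0344 = 0.109.

10.9%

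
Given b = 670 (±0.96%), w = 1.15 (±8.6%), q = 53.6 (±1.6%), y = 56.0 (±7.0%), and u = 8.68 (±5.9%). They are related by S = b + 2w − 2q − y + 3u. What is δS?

For a sum/difference, combine absolute errors in quadrature:
  (δb)² = 41.4;  (2·δw)² = 0.0391;  (2·δq)² = 2.94;  (δy)² = 15.4;  (3·δu)² = 2.36
δS = √(62.1) = 7.88

7.88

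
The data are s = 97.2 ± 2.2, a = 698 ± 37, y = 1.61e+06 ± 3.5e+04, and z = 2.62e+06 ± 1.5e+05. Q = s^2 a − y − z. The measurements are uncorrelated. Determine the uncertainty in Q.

4.85e+05

Let p = s^2·a = 6.59e+06. δp/p = √((2·δs/s)² + (1·δa/a)²) = √(0.00205 + 0.00281) = 0.0697, so δp = 4.6e+05.
Q = p − y − z: δQ = √(δp² + δy² + δz²) = √(2.11e+11 + 1.22e+09 + 2.25e+10) = 4.85e+05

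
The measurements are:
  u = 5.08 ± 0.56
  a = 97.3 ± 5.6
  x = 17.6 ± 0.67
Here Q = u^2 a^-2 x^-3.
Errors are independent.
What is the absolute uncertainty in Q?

Relative error in a monomial: (δQ/Q)² = Σ (nᵢ · δxᵢ/xᵢ)².
  (2·δu/u)² = (2×0.110)² = 0.0486;  (-2·δa/a)² = (-2×0.0576)² = 0.0132;  (-3·δx/x)² = (-3×0.0381)² = 0.0130
δQ/Q = √(0.0749) = 0.274
Q = 5e-07, so δQ = 0.274 × 5e-07 = 1.37e-07.

1.37e-07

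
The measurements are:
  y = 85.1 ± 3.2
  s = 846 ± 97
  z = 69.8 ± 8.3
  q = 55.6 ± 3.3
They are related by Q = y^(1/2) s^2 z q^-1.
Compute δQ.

2.2e+06

Relative error in a monomial: (δQ/Q)² = Σ (nᵢ · δxᵢ/xᵢ)².
  (½·δy/y)² = (0.5×0.0376)² = 0.000353;  (2·δs/s)² = (2×0.115)² = 0.0526;  (1·δz/z)² = (1×0.119)² = 0.0141;  (-1·δq/q)² = (-1×0.0594)² = 0.00352
δQ/Q = √(0.0706) = 0.266
Q = 8.29e+06, so δQ = 0.266 × 8.29e+06 = 2.2e+06.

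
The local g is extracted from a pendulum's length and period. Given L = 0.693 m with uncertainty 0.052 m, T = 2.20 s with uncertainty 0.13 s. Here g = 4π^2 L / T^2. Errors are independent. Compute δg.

Products/powers → add relative errors in quadrature, weighted by exponent:
  (1·δL/L)² = (1×0.0750)² = 0.00563;  (-2·δT/T)² = (-2×0.0591)² = 0.0140
δg/g = √(0.0196) = 0.140
g = 5.65 m/s^2, so δg = 0.140 × 5.65 = 0.791 m/s^2.

0.791 m/s^2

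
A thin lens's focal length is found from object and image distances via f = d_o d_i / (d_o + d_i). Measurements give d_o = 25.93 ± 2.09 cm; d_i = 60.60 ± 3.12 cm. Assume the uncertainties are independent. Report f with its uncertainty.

18.16 ± 1.06 cm

∂f/∂d_o = (d_i/(d_o+d_i))² = 0.490;  ∂f/∂d_i = (d_o/(d_o+d_i))² = 0.0898
δf = √((∂f/∂d_o · δd_o)² + (∂f/∂d_i · δd_i)²) = √(1.05 + 0.0785) = 1.06 cm
f = 18.16 cm.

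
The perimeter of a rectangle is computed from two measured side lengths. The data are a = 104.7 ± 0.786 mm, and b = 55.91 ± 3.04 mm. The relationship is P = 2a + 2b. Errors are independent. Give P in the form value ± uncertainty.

321.2 ± 6.28 mm

Sums and differences: (δP)² = Σ (cᵢ δxᵢ)².
  (2·δa)² = 2.47;  (2·δb)² = 37.0
δP = √(39.4) = 6.28 mm
P = 321.2 mm.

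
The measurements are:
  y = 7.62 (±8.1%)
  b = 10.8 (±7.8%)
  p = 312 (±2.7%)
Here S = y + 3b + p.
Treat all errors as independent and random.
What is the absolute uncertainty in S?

8.82

S is a linear combination, so absolute uncertainties add in quadrature:
  (δy)² = 0.381;  (3·δb)² = 6.39;  (δp)² = 71.0
δS = √(77.7) = 8.82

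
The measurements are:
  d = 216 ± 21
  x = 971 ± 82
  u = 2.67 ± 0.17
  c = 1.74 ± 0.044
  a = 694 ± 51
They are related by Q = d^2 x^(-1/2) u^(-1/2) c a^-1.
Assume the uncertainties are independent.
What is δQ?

0.496

Q is a product of powers, so relative uncertainties combine in quadrature:
  (2·δd/d)² = (2×0.0972)² = 0.0378;  (−½·δx/x)² = (-0.5×0.0844)² = 0.00178;  (−½·δu/u)² = (-0.5×0.0637)² = 0.00101;  (1·δc/c)² = (1×0.0253)² = 0.000639;  (-1·δa/a)² = (-1×0.0735)² = 0.00540
δQ/Q = √(0.0466) = 0.216
Q = 2.30, so δQ = 0.216 × 2.30 = 0.496.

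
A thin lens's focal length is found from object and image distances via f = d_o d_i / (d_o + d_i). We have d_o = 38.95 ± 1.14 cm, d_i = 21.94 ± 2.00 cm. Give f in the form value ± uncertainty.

14.03 ± 0.832 cm

∂f/∂d_o = (d_i/(d_o+d_i))² = 0.130;  ∂f/∂d_i = (d_o/(d_o+d_i))² = 0.409
δf = √((∂f/∂d_o · δd_o)² + (∂f/∂d_i · δd_i)²) = √(0.0219 + 0.670) = 0.832 cm
f = 14.03 cm.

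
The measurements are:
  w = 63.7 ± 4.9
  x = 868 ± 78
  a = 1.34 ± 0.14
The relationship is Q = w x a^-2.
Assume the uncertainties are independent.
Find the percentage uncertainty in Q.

For a monomial Q ∝ w, x, a^-2, fractional errors add in quadrature:
  (1·δw/w)² = (1×0.0769)² = 0.00592;  (1·δx/x)² = (1×0.0899)² = 0.00808;  (-2·δa/a)² = (-2×0.104)² = 0.0437
δQ/Q = √(0.0577) = 0.240

24.0%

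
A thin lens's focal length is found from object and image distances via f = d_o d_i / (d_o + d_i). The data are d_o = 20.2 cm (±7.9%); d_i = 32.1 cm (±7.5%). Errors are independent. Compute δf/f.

0.0565

∂f/∂d_o = (d_i/(d_o+d_i))² = 0.377;  ∂f/∂d_i = (d_o/(d_o+d_i))² = 0.149
δf = √((∂f/∂d_o · δd_o)² + (∂f/∂d_i · δd_i)²) = √(0.361 + 0.129) = 0.700 cm
f = 12.4 cm, so δf/f = 0.700/12.4 = 0.0565.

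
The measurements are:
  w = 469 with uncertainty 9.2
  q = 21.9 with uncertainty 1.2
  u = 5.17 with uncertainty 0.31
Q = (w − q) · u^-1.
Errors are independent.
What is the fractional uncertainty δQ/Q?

Let h = w − q = 447. δh = √(δw² + δq²) = √(84.6 + 1.44) = 9.28, so δh/h = 0.0208.
Q is then a monomial in h, u:
δQ/Q = √((δh/h)² + (-1·δu/u)²) = √(0.000431 + 0.00360) = 0.0635

0.0635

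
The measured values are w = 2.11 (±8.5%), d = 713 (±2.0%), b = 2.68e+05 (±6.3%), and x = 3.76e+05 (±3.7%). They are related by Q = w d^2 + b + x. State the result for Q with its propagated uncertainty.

Let p = w·d^2 = 1.07e+06. δp/p = √((1·δw/w)² + (2·δd/d)²) = √(0.00723 + 0.00160) = 0.0939, so δp = 1.01e+05.
Q = p + b + x: δQ = √(δp² + δb² + δx²) = √(1.02e+10 + 2.85e+08 + 1.94e+08) = 1.03e+05
Q = 1.72e+06.

(1.72 ± 0.103) × 10^6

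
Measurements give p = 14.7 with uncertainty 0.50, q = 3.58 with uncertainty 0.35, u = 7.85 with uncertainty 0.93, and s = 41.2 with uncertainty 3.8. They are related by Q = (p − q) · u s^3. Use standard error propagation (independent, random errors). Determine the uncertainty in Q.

1.87e+06

Let w = p − q = 11.1. δw = √(δp² + δq²) = √(0.250 + 0.122) = 0.610, so δw/w = 0.0549.
Q is then a monomial in w, u, s:
δQ/Q = √((δw/w)² + (1·δu/u)² + (3·δs/s)²) = √(0.00301 + 0.0140 + 0.0766) = 0.306
Q = 6.1e+06, so δQ = 0.306 × 6.1e+06 = 1.87e+06.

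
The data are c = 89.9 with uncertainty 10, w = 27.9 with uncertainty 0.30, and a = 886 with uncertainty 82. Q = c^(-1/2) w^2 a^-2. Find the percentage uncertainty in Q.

19.4%

Since Q is a product/quotient, work with relative uncertainties:
  (−½·δc/c)² = (-0.5×0.111)² = 0.00309;  (2·δw/w)² = (2×0.0108)² = 0.000462;  (-2·δa/a)² = (-2×0.0926)² = 0.0343
δQ/Q = √(0.0378) = 0.194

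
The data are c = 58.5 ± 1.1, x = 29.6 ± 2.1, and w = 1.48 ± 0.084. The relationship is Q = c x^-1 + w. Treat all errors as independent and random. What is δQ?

Let p = c·x^-1 = 1.98. δp/p = √((1·δc/c)² + (-1·δx/x)²) = √(0.000354 + 0.00503) = 0.0734, so δp = 0.145.
Q = p + w: δQ = √(δp² + δw²) = √(0.0210 + 0.00706) = 0.168

0.168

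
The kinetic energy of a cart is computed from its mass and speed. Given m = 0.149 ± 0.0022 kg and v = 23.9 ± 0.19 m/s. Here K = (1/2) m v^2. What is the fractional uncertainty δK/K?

For a monomial K ∝ m, v^2, fractional errors add in quadrature:
  (1·δm/m)² = (1×0.0148)² = 0.000218;  (2·δv/v)² = (2×0.00795)² = 0.000253
δK/K = √(0.000471) = 0.0217

0.0217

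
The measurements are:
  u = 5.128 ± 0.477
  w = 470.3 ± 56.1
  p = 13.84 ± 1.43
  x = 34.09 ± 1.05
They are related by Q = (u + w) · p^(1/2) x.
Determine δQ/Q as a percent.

Let h = u + w = 475.4. δh = √(δu² + δw²) = √(0.228 + 3150) = 56.1, so δh/h = 0.118.
Q is then a monomial in h, p, x:
δQ/Q = √((δh/h)² + (½·δp/p)² + (1·δx/x)²) = √(0.0139 + 0.00267 + 0.000949) = 0.132

13.2%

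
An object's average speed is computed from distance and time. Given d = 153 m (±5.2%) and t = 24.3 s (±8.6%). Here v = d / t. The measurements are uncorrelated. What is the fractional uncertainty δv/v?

0.100

Each factor contributes (exponent × relative error)² to (δv/v)²:
  (1·δd/d)² = (1×0.0520)² = 0.00270;  (-1·δt/t)² = (-1×0.0860)² = 0.00740
δv/v = √(0.0101) = 0.100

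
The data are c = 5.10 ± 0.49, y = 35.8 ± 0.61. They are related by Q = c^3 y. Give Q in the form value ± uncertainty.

4750 ± 1370

Each factor contributes (exponent × relative error)² to (δQ/Q)²:
  (3·δc/c)² = (3×0.0961)² = 0.0831;  (1·δy/y)² = (1×0.0170)² = 0.000290
δQ/Q = √(0.0834) = 0.289
Q = 4750, so δQ = 0.289 × 4750 = 1370.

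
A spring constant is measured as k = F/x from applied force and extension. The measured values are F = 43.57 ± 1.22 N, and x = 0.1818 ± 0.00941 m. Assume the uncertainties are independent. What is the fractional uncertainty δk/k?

For a monomial k ∝ F, x^-1, fractional errors add in quadrature:
  (1·δF/F)² = (1×0.0280)² = 0.000784;  (-1·δx/x)² = (-1×0.0518)² = 0.00268
δk/k = √(0.00346) = 0.0588

0.0588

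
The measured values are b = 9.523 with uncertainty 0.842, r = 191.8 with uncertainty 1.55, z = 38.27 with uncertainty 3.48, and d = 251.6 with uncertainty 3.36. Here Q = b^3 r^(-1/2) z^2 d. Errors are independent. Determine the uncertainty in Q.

7.4e+06

Since Q is a product/quotient, work with relative uncertainties:
  (3·δb/b)² = (3×0.0884)² = 0.0704;  (−½·δr/r)² = (-0.5×0.00808)² = 1.63e-05;  (2·δz/z)² = (2×0.0909)² = 0.0331;  (1·δd/d)² = (1×0.0134)² = 0.000178
δQ/Q = √(0.104) = 0.322
Q = 2.298e+07, so δQ = 0.322 × 2.298e+07 = 7.4e+06.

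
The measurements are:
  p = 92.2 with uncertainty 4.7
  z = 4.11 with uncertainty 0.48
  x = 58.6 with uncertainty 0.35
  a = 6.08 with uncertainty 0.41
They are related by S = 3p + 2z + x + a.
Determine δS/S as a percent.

Absolute uncertainties add in quadrature for a linear combination:
  (3·δp)² = 199;  (2·δz)² = 0.922;  (δx)² = 0.122;  (δa)² = 0.168
δS = √(200) = 14.1
S = 350, so δS/S = 14.1/350 = 0.0405.

4.05%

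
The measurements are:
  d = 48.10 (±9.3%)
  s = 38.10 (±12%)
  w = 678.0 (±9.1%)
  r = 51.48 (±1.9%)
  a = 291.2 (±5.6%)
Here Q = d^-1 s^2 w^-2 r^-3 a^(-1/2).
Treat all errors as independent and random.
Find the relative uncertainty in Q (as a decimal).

Q is a product of powers, so relative uncertainties combine in quadrature:
  (-1·δd/d)² = (-1×0.0930)² = 0.00865;  (2·δs/s)² = (2×0.120)² = 0.0576;  (-2·δw/w)² = (-2×0.0910)² = 0.0331;  (-3·δr/r)² = (-3×0.0190)² = 0.00325;  (−½·δa/a)² = (-0.5×0.0560)² = 0.000784
δQ/Q = √(0.103) = 0.322

0.322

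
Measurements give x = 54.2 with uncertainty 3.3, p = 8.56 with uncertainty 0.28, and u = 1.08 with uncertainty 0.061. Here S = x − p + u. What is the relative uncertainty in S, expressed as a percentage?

7.09%

Sums and differences: (δS)² = Σ (cᵢ δxᵢ)².
  (δx)² = 10.9;  (δp)² = 0.0784;  (δu)² = 0.00372
δS = √(11.0) = 3.31
S = 46.7, so δS/S = 3.31/46.7 = 0.0709.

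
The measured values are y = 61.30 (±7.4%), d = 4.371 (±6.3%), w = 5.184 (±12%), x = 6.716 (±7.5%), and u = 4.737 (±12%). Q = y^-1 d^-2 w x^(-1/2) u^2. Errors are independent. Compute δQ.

0.0118

Products/powers → add relative errors in quadrature, weighted by exponent:
  (-1·δy/y)² = (-1×0.0740)² = 0.00548;  (-2·δd/d)² = (-2×0.0630)² = 0.0159;  (1·δw/w)² = (1×0.120)² = 0.0144;  (−½·δx/x)² = (-0.5×0.0750)² = 0.00141;  (2·δu/u)² = (2×0.120)² = 0.0576
δQ/Q = √(0.0948) = 0.308
Q = 0.03833, so δQ = 0.308 × 0.03833 = 0.0118.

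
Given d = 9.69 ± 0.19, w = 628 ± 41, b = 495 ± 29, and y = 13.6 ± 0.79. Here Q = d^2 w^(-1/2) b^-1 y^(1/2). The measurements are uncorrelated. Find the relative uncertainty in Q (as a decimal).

0.0829

Q is a product of powers, so relative uncertainties combine in quadrature:
  (2·δd/d)² = (2×0.0196)² = 0.00154;  (−½·δw/w)² = (-0.5×0.0653)² = 0.00107;  (-1·δb/b)² = (-1×0.0586)² = 0.00343;  (½·δy/y)² = (0.5×0.0581)² = 0.000844
δQ/Q = √(0.00688) = 0.0829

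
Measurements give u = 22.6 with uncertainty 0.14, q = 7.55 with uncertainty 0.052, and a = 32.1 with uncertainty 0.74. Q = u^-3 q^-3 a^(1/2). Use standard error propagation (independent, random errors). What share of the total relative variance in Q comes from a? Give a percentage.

14.7%

(δQ/Q)² = (-3·δu/u)² + (-3·δq/q)² + (½·δa/a)²
  u term: (-3×0.00619)² = 0.000345
  q term: (-3×0.00689)² = 0.000427
  a term: (0.5×0.0231)² = 0.000133
Total = 0.000905. Share from a = 0.000133/0.000905 = 0.147.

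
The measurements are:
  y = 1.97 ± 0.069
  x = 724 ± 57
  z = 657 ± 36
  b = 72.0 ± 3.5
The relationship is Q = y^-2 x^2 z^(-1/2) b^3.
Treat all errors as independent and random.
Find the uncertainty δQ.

For a monomial Q ∝ y^-2, x^2, z^(-1/2), b^3, fractional errors add in quadrature:
  (-2·δy/y)² = (-2×0.0350)² = 0.00491;  (2·δx/x)² = (2×0.0787)² = 0.0248;  (−½·δz/z)² = (-0.5×0.0548)² = 0.000751;  (3·δb/b)² = (3×0.0486)² = 0.0213
δQ/Q = √(0.0517) = 0.227
Q = 1.97e+09, so δQ = 0.227 × 1.97e+09 = 4.47e+08.

4.47e+08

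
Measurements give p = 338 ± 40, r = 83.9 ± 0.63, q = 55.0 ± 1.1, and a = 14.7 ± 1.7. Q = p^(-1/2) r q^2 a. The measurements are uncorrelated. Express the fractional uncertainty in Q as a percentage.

Each factor contributes (exponent × relative error)² to (δQ/Q)²:
  (−½·δp/p)² = (-0.5×0.118)² = 0.00350;  (1·δr/r)² = (1×0.00751)² = 5.64e-05;  (2·δq/q)² = (2×0.0200)² = 0.00160;  (1·δa/a)² = (1×0.116)² = 0.0134
δQ/Q = √(0.0185) = 0.136

13.6%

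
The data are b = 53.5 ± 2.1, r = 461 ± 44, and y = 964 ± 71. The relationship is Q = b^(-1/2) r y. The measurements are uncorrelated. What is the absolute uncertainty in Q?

7420

Products/powers → add relative errors in quadrature, weighted by exponent:
  (−½·δb/b)² = (-0.5×0.0393)² = 0.000385;  (1·δr/r)² = (1×0.0954)² = 0.00911;  (1·δy/y)² = (1×0.0737)² = 0.00542
δQ/Q = √(0.0149) = 0.122
Q = 60800, so δQ = 0.122 × 60800 = 7420.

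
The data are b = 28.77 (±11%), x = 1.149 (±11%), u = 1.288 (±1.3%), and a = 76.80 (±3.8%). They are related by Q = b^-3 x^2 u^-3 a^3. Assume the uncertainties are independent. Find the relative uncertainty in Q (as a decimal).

For a monomial Q ∝ b^-3, x^2, u^-3, a^3, fractional errors add in quadrature:
  (-3·δb/b)² = (-3×0.110)² = 0.109;  (2·δx/x)² = (2×0.110)² = 0.0484;  (-3·δu/u)² = (-3×0.0130)² = 0.00152;  (3·δa/a)² = (3×0.0380)² = 0.0130
δQ/Q = √(0.172) = 0.415

0.415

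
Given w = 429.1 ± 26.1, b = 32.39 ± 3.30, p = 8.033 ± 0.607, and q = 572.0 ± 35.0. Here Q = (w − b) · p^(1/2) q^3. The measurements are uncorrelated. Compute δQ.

4.18e+10

Let u = w − b = 396.7. δu = √(δw² + δb²) = √(681 + 10.9) = 26.3, so δu/u = 0.0663.
Q is then a monomial in u, p, q:
δQ/Q = √((δu/u)² + (½·δp/p)² + (3·δq/q)²) = √(0.00440 + 0.00143 + 0.0337) = 0.199
Q = 2.104e+11, so δQ = 0.199 × 2.104e+11 = 4.18e+10.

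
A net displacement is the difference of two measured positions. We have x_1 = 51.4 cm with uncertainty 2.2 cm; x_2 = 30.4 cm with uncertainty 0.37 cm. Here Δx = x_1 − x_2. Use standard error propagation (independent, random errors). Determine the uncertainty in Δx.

2.23 cm

Sums and differences: (δΔx)² = Σ (cᵢ δxᵢ)².
  (δx_1)² = 4.84;  (δx_2)² = 0.137
δΔx = √(4.98) = 2.23 cm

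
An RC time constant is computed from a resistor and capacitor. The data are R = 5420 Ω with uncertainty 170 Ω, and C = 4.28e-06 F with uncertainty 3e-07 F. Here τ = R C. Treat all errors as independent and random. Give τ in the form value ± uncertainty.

0.0232 ± 0.00178 s

Each factor contributes (exponent × relative error)² to (δτ/τ)²:
  (1·δR/R)² = (1×0.0314)² = 0.000984;  (1·δC/C)² = (1×0.0701)² = 0.00491
δτ/τ = √(0.00590) = 0.0768
τ = 0.0232 s, so δτ = 0.0768 × 0.0232 = 0.00178 s.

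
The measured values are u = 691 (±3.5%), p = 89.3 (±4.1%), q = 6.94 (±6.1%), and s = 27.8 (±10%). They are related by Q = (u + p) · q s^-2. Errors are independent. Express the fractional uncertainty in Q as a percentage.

Let w = u + p = 780. δw = √(δu² + δp²) = √(585 + 13.4) = 24.5, so δw/w = 0.0313.
Q is then a monomial in w, q, s:
δQ/Q = √((δw/w)² + (1·δq/q)² + (-2·δs/s)²) = √(0.000983 + 0.00372 + 0.0400) = 0.211

21.1%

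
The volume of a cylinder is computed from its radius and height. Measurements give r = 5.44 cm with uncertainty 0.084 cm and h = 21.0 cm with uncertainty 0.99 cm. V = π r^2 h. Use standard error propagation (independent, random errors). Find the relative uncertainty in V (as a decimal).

0.0564

Each factor contributes (exponent × relative error)² to (δV/V)²:
  (2·δr/r)² = (2×0.0154)² = 0.000954;  (1·δh/h)² = (1×0.0471)² = 0.00222
δV/V = √(0.00318) = 0.0564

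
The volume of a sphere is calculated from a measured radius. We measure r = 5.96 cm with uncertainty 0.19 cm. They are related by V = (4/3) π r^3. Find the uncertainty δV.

V ∝ r^3, so δV/V = |3| · δr/r = 3 × 0.0319 = 0.0956.
V = 887 cm^3, so δV = 0.0956 × 887 = 84.8 cm^3.

84.8 cm^3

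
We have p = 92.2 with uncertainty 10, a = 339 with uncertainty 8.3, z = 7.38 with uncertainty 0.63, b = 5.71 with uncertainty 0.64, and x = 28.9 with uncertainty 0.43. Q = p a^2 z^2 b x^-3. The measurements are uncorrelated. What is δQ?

32800

Each factor contributes (exponent × relative error)² to (δQ/Q)²:
  (1·δp/p)² = (1×0.108)² = 0.0118;  (2·δa/a)² = (2×0.0245)² = 0.00240;  (2·δz/z)² = (2×0.0854)² = 0.0291;  (1·δb/b)² = (1×0.112)² = 0.0126;  (-3·δx/x)² = (-3×0.0149)² = 0.00199
δQ/Q = √(0.0579) = 0.241
Q = 1.37e+05, so δQ = 0.241 × 1.37e+05 = 32800.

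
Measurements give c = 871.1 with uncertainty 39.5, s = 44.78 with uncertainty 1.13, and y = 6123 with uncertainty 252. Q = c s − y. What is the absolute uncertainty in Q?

2040

Let p = c·s = 39010. δp/p = √((1·δc/c)² + (1·δs/s)²) = √(0.00206 + 0.000637) = 0.0519, so δp = 2020.
Q = p − y: δQ = √(δp² + δy²) = √(4.1e+06 + 63500) = 2040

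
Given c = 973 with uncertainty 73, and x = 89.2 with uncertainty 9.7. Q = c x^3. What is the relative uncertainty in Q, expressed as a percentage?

33.5%

Relative error in a monomial: (δQ/Q)² = Σ (nᵢ · δxᵢ/xᵢ)².
  (1·δc/c)² = (1×0.0750)² = 0.00563;  (3·δx/x)² = (3×0.109)² = 0.106
δQ/Q = √(0.112) = 0.335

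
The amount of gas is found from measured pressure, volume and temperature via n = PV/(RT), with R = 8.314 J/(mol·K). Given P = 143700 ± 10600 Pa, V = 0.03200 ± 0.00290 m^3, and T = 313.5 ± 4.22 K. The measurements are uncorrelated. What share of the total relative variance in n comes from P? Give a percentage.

39.3%

(δn/n)² = (1·δP/P)² + (1·δV/V)² + (-1·δT/T)²
  P term: (1×0.0738)² = 0.00544
  V term: (1×0.0906)² = 0.00821
  T term: (-1×0.0135)² = 0.000181
Total = 0.0138. Share from P = 0.00544/0.0138 = 0.393.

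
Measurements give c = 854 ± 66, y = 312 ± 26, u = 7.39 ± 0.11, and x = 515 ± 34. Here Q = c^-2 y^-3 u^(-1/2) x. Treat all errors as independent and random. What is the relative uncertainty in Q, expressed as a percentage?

30.1%

Each factor contributes (exponent × relative error)² to (δQ/Q)²:
  (-2·δc/c)² = (-2×0.0773)² = 0.0239;  (-3·δy/y)² = (-3×0.0833)² = 0.0625;  (−½·δu/u)² = (-0.5×0.0149)² = 5.54e-05;  (1·δx/x)² = (1×0.0660)² = 0.00436
δQ/Q = √(0.0908) = 0.301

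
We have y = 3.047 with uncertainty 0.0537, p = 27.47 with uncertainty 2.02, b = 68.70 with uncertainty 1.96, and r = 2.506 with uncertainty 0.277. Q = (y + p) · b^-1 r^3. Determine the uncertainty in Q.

Let u = y + p = 30.52. δu = √(δy² + δp²) = √(0.00288 + 4.08) = 2.02, so δu/u = 0.0662.
Q is then a monomial in u, b, r:
δQ/Q = √((δu/u)² + (-1·δb/b)² + (3·δr/r)²) = √(0.00438 + 0.000814 + 0.110) = 0.339
Q = 6.991, so δQ = 0.339 × 6.991 = 2.37.

2.37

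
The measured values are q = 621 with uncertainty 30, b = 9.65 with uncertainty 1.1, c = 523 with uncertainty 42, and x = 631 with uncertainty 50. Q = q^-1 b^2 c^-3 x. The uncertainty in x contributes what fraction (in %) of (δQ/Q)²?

(δQ/Q)² = (-1·δq/q)² + (2·δb/b)² + (-3·δc/c)² + (1·δx/x)²
  q term: (-1×0.0483)² = 0.00233
  b term: (2×0.114)² = 0.0520
  c term: (-3×0.0803)² = 0.0580
  x term: (1×0.0792)² = 0.00628
Total = 0.119. Share from x = 0.00628/0.119 = 0.0529.

5.29%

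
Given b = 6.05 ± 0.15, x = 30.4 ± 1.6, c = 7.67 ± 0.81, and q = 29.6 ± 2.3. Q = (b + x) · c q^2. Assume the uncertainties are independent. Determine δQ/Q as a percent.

19.3%

Let u = b + x = 36.4. δu = √(δb² + δx²) = √(0.0225 + 2.56) = 1.61, so δu/u = 0.0441.
Q is then a monomial in u, c, q:
δQ/Q = √((δu/u)² + (1·δc/c)² + (2·δq/q)²) = √(0.00194 + 0.0112 + 0.0242) = 0.193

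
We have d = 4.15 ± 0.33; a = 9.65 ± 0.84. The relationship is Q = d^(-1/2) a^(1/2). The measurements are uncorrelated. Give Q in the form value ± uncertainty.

Since Q is a product/quotient, work with relative uncertainties:
  (−½·δd/d)² = (-0.5×0.0795)² = 0.00158;  (½·δa/a)² = (0.5×0.0870)² = 0.00189
δQ/Q = √(0.00348) = 0.0589
Q = 1.52, so δQ = 0.0589 × 1.52 = 0.0899.

1.52 ± 0.0899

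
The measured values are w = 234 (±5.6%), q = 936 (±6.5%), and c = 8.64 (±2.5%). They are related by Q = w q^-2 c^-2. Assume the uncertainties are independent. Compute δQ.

5.37e-07

Products/powers → add relative errors in quadrature, weighted by exponent:
  (1·δw/w)² = (1×0.0560)² = 0.00314;  (-2·δq/q)² = (-2×0.0650)² = 0.0169;  (-2·δc/c)² = (-2×0.0250)² = 0.00250
δQ/Q = √(0.0225) = 0.150
Q = 3.58e-06, so δQ = 0.150 × 3.58e-06 = 5.37e-07.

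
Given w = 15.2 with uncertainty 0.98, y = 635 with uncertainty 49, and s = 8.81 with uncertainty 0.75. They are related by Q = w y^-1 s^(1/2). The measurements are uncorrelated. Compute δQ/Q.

0.109

Since Q is a product/quotient, work with relative uncertainties:
  (1·δw/w)² = (1×0.0645)² = 0.00416;  (-1·δy/y)² = (-1×0.0772)² = 0.00595;  (½·δs/s)² = (0.5×0.0851)² = 0.00181
δQ/Q = √(0.0119) = 0.109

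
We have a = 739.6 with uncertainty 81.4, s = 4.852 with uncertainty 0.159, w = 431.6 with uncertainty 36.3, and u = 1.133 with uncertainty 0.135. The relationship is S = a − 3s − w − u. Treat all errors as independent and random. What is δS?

Absolute uncertainties add in quadrature for a linear combination:
  (δa)² = 6630;  (3·δs)² = 0.228;  (δw)² = 1320;  (δu)² = 0.0182
δS = √(7940) = 89.1

89.1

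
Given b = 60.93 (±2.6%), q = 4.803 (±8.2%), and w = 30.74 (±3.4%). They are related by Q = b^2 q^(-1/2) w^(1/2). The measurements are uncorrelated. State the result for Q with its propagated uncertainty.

Q is a product of powers, so relative uncertainties combine in quadrature:
  (2·δb/b)² = (2×0.0260)² = 0.00270;  (−½·δq/q)² = (-0.5×0.0820)² = 0.00168;  (½·δw/w)² = (0.5×0.0340)² = 0.000289
δQ/Q = √(0.00467) = 0.0684
Q = 9392, so δQ = 0.0684 × 9392 = 642.

9392 ± 642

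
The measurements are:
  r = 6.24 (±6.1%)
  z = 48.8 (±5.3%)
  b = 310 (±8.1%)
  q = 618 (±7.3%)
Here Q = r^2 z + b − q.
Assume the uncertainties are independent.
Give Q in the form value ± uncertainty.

Let p = r^2·z = 1900. δp/p = √((2·δr/r)² + (1·δz/z)²) = √(0.0149 + 0.00281) = 0.133, so δp = 253.
Q = p + b − q: δQ = √(δp² + δb² + δq²) = √(63900 + 631 + 2040) = 258
Q = 1590.

1590 ± 258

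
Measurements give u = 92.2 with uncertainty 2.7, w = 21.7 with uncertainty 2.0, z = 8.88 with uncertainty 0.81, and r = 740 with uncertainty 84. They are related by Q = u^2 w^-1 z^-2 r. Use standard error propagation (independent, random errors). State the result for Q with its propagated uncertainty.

For a monomial Q ∝ u^2, w^-1, z^-2, r, fractional errors add in quadrature:
  (2·δu/u)² = (2×0.0293)² = 0.00343;  (-1·δw/w)² = (-1×0.0922)² = 0.00849;  (-2·δz/z)² = (-2×0.0912)² = 0.0333;  (1·δr/r)² = (1×0.114)² = 0.0129
δQ/Q = √(0.0581) = 0.241
Q = 3680, so δQ = 0.241 × 3680 = 886.

3680 ± 886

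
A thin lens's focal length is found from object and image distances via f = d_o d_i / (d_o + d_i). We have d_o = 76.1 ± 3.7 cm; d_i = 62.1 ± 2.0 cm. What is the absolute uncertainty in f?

0.962 cm

∂f/∂d_o = (d_i/(d_o+d_i))² = 0.202;  ∂f/∂d_i = (d_o/(d_o+d_i))² = 0.303
δf = √((∂f/∂d_o · δd_o)² + (∂f/∂d_i · δd_i)²) = √(0.558 + 0.368) = 0.962 cm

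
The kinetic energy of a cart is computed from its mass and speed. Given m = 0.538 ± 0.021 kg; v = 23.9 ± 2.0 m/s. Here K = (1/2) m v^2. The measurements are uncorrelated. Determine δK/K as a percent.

17.2%

Relative error in a monomial: (δK/K)² = Σ (nᵢ · δxᵢ/xᵢ)².
  (1·δm/m)² = (1×0.0390)² = 0.00152;  (2·δv/v)² = (2×0.0837)² = 0.0280
δK/K = √(0.0295) = 0.172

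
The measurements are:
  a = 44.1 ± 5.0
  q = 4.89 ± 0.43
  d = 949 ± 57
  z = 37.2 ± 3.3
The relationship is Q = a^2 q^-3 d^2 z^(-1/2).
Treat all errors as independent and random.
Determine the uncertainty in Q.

Relative error in a monomial: (δQ/Q)² = Σ (nᵢ · δxᵢ/xᵢ)².
  (2·δa/a)² = (2×0.113)² = 0.0514;  (-3·δq/q)² = (-3×0.0879)² = 0.0696;  (2·δd/d)² = (2×0.0601)² = 0.0144;  (−½·δz/z)² = (-0.5×0.0887)² = 0.00197
δQ/Q = √(0.137) = 0.371
Q = 2.46e+06, so δQ = 0.371 × 2.46e+06 = 9.1e+05.

9.1e+05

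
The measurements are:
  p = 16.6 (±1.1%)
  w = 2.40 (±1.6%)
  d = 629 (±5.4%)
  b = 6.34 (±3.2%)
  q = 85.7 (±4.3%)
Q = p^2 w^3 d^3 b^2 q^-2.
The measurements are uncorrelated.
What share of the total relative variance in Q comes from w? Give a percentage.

5.69%

(δQ/Q)² = (2·δp/p)² + (3·δw/w)² + (3·δd/d)² + (2·δb/b)² + (-2·δq/q)²
  p term: (2×0.0110)² = 0.000484
  w term: (3×0.0160)² = 0.00230
  d term: (3×0.0540)² = 0.0262
  b term: (2×0.0320)² = 0.00410
  q term: (-2×0.0430)² = 0.00740
Total = 0.0405. Share from w = 0.00230/0.0405 = 0.0569.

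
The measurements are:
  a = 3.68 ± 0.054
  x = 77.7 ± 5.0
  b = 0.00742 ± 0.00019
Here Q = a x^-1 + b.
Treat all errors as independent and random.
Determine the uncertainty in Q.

0.00313

Let p = a·x^-1 = 0.0474. δp/p = √((1·δa/a)² + (-1·δx/x)²) = √(0.000215 + 0.00414) = 0.0660, so δp = 0.00313.
Q = p + b: δQ = √(δp² + δb²) = √(9.77e-06 + 3.61e-08) = 0.00313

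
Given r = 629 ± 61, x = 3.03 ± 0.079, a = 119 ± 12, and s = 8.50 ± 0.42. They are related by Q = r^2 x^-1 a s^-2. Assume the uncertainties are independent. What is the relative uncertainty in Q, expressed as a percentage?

24.1%

Q is a product of powers, so relative uncertainties combine in quadrature:
  (2·δr/r)² = (2×0.0970)² = 0.0376;  (-1·δx/x)² = (-1×0.0261)² = 0.000680;  (1·δa/a)² = (1×0.101)² = 0.0102;  (-2·δs/s)² = (-2×0.0494)² = 0.00977
δQ/Q = √(0.0582) = 0.241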